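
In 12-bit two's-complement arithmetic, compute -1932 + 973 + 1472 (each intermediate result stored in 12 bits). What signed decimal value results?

-1932 + 973 = -959 (110001000001)
-959 + 1472 = 513 (001000000001)

513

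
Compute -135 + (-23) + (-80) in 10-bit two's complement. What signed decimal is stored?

-135 + (-23) = -158 (1101100010)
-158 + (-80) = -238 (1100010010)

-238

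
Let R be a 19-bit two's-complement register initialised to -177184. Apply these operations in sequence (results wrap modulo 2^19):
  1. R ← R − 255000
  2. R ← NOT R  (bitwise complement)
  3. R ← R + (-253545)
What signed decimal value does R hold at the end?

Start: R = -177184 = 1010100101111100000.
R = -177184 − 255000 = -432184; wraps to 92104 = 0010110011111001000
R = NOT 0010110011111001000 = 1101001100000110111 = -92105
R = -92105 + (-253545) = -345650; wraps to 178638 = 0101011100111001110

178638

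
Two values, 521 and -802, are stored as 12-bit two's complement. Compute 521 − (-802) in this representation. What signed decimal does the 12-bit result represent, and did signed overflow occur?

1323; no overflow

521 → 001000001001
-802 → 110011011110
Subtract via negate-and-add: invert 110011011110 + 1 = 001100100010 (i.e. 802).
  001000001001
+ 001100100010
= 010100101011
Result 010100101011: MSB = 0 → value 1323.
Both addends (after negating the subtrahend) are non-negative and so is the stored result: no signed overflow.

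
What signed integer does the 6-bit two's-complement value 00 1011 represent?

11

MSB is 0, so the value is non-negative: 001011 = 11.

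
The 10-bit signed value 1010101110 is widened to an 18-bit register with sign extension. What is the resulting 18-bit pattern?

MSB of 1010101110 is 1; replicate it into the new high bits.
11111111|1010101110 → 111111111010101110 (still -338).

111111111010101110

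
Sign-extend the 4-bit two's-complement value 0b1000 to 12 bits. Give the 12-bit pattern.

111111111000

MSB of 1000 is 1; replicate it into the new high bits.
11111111|1000 → 111111111000 (still -8).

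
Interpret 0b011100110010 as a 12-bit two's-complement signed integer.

MSB is 0, so the value is non-negative: 011100110010 = 1842.

1842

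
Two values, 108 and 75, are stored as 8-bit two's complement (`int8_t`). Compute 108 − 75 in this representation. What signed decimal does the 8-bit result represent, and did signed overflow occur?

108 → 01101100
75 → 01001011
Subtract via negate-and-add: invert 01001011 + 1 = 10110101 (i.e. -75).
  01101100
+ 10110101
= 00100001  (discard carry-out 1)
Result 00100001: MSB = 0 → value 33.
Addends (after negating the subtrahend) have opposite signs, so signed overflow cannot occur.

33; no overflow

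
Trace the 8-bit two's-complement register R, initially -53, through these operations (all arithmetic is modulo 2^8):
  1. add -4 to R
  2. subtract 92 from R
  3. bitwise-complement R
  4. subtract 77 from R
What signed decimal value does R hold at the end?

71

Start: R = -53 = 11001011.
R = -53 + (-4) = -57 = 11000111
R = -57 − 92 = -149; wraps to 107 = 01101011
R = NOT 01101011 = 10010100 = -108
R = -108 − 77 = -185; wraps to 71 = 01000111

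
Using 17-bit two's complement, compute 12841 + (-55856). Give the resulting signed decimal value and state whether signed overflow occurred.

12841 → 00011001000101001
-55856 → 10010010111010000
  00011001000101001
+ 10010010111010000
= 10101011111111001
Result 10101011111111001: MSB = 1 → 88057 − 131072 = -43015.
Addends have opposite signs, so signed overflow cannot occur.

-43015; no overflow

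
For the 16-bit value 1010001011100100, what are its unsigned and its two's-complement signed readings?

unsigned = 41700, signed = -23836

Unsigned: 1010001011100100 = 41700.
Signed: MSB=1 → 41700 − 65536 = -23836.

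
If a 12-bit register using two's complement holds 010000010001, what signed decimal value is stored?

MSB is 0, so the value is non-negative: 010000010001 = 1041.

1041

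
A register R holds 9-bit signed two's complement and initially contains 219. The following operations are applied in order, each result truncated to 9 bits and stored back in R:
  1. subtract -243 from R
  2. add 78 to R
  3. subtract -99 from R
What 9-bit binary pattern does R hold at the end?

001111111

Start: R = 219 = 011011011.
R = 219 − (-243) = 462; wraps to -50 = 111001110
R = -50 + 78 = 28 = 000011100
R = 28 − (-99) = 127 = 001111111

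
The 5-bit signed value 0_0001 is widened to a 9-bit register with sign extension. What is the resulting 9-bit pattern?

000000001

MSB of 00001 is 0; replicate it into the new high bits.
0000|00001 → 000000001 (still 1).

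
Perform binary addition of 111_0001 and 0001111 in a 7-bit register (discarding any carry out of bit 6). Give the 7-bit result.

0000000

  1110001
+ 0001111
= 0000000  (discard carry-out 1)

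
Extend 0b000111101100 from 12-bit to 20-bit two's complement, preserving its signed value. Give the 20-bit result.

00000000000111101100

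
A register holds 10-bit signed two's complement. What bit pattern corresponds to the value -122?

1110000110

|-122| = 122 = 0001111010 in 10 bits.
Invert the bits: 1110000101. Add 1: 1110000110.
Check: 1110000110 reads as 902 − 1024 = -122.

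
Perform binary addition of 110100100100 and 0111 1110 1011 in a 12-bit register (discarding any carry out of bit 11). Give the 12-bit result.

010100001111

  110100100100
+ 011111101011
= 010100001111  (discard carry-out 1)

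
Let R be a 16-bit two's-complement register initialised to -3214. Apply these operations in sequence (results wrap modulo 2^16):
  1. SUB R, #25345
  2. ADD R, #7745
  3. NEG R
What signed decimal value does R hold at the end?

20814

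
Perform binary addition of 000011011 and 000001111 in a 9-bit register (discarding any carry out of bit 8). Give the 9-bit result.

  000011011
+ 000001111
= 000101010

000101010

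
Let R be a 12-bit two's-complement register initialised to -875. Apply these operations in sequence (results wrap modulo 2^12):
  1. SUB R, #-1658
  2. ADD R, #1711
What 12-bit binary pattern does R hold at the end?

100110111110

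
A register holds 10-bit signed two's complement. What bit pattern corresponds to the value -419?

1001011101

|-419| = 419 = 0110100011 in 10 bits.
Invert the bits: 1001011100. Add 1: 1001011101.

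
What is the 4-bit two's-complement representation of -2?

|-2| = 2 = 0010 in 4 bits.
Invert the bits: 1101. Add 1: 1110.

1110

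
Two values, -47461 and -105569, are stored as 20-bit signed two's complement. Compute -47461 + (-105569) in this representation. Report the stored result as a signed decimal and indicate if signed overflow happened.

-47461 → 11110100011010011011
-105569 → 11100110001110011111
  11110100011010011011
+ 11100110001110011111
= 11011010101000111010  (discard carry-out 1)
Result 11011010101000111010: MSB = 1 → 895546 − 1048576 = -153030.
Both addends are negative and so is the stored result: no signed overflow.

-153030; no overflow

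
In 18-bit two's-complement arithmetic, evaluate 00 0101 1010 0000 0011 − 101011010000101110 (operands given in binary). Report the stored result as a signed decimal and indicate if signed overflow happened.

107989; no overflow

00 0101 1010 0000 0011 → 000101101000000011 = 23043 (signed)
101011010000101110 = -84946 (signed)
Subtract via negate-and-add: invert 101011010000101110 + 1 = 010100101111010010 (i.e. 84946).
  000101101000000011
+ 010100101111010010
= 011010010111010101
Result 011010010111010101: MSB = 0 → value 107989.
Both addends (after negating the subtrahend) are non-negative and so is the stored result: no signed overflow.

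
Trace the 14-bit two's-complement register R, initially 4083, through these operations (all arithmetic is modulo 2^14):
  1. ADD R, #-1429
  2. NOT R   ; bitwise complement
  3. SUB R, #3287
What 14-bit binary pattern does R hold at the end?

Start: R = 4083 = 00111111110011.
R = 4083 + (-1429) = 2654 = 00101001011110
R = NOT 00101001011110 = 11010110100001 = -2655
R = -2655 − 3287 = -5942 = 10100011001010

10100011001010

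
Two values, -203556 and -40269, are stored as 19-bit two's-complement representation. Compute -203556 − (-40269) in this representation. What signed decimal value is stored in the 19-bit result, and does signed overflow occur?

-203556 → 1001110010011011100
-40269 → 1110110001010110011
Subtract via negate-and-add: invert 1110110001010110011 + 1 = 0001001110101001101 (i.e. 40269).
  1001110010011011100
+ 0001001110101001101
= 1011000001000101001
Result 1011000001000101001: MSB = 1 → 361001 − 524288 = -163287.
Addends (after negating the subtrahend) have opposite signs, so signed overflow cannot occur.

-163287; no overflow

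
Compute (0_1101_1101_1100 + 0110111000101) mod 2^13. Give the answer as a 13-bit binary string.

1101110100001

  0110111011100
+ 0110111000101
= 1101110100001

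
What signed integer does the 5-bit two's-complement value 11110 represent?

MSB is 1, so the value is negative.
Unsigned reading: 30. Subtract 2^5 = 32: 30 − 32 = -2.

-2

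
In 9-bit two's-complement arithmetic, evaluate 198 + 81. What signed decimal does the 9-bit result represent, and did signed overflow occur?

-233; overflow

198 → 011000110
81 → 001010001
  011000110
+ 001010001
= 100010111
Result 100010111: MSB = 1 → 279 − 512 = -233.
Both addends are non-negative but the stored result is negative: signed overflow. The true value 198 + 81 = 279 lies outside [-256, 255].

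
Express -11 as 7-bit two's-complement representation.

1110101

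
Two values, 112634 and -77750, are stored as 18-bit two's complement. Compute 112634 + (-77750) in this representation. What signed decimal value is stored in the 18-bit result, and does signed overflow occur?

34884; no overflow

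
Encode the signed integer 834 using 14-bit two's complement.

00001101000010

834 is non-negative, so write it directly in 14 bits: 00001101000010.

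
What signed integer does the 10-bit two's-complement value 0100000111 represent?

263

MSB is 0, so the value is non-negative: 0100000111 = 263.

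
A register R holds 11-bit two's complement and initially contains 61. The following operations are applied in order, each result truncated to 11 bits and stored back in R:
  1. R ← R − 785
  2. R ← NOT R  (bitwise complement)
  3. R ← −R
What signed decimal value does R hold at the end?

-723

Start: R = 61 = 00000111101.
R = 61 − 785 = -724 = 10100101100
R = NOT 10100101100 = 01011010011 = 723
R = −(723) = -723 = 10100101101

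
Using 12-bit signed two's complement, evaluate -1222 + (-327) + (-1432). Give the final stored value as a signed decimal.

1115

-1222 + (-327) = -1549 (100111110011)
-1549 + (-1432) = -2981 → wraps to 1115 (010001011011)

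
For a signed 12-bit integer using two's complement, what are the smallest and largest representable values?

Minimum: −2^11 = -2048.
Maximum: 2^11 − 1 = 2047.

min = -2048, max = 2047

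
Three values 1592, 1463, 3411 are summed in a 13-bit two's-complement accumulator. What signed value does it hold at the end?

1592 + 1463 = 3055 (0101111101111)
3055 + 3411 = 6466 → wraps to -1726 (1100101000010)

-1726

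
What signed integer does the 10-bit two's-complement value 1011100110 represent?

MSB is 1, so the value is negative.
Unsigned reading: 742. Subtract 2^10 = 1024: 742 − 1024 = -282.

-282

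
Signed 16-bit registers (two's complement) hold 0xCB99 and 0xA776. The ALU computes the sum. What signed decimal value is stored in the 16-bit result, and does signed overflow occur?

0xCB99 = 1100101110011001 = -13415 (signed)
0xA776 = 1010011101110110 = -22666 (signed)
  1100101110011001
+ 1010011101110110
= 0111001100001111  (discard carry-out 1)
Result 0111001100001111: MSB = 0 → value 29455.
Both addends are negative but the stored result is non-negative: signed overflow. The true value -13415 + (-22666) = -36081 lies outside [-32768, 32767].

29455; overflow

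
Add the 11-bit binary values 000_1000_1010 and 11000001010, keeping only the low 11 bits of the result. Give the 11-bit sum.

  00010001010
+ 11000001010
= 11010010100

11010010100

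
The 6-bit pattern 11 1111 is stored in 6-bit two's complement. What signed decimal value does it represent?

MSB is 1, so the value is negative.
Unsigned reading: 63. Subtract 2^6 = 64: 63 − 64 = -1.

-1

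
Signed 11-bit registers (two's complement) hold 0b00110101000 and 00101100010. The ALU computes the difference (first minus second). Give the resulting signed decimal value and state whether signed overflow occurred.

70; no overflow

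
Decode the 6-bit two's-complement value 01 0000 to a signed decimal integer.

16

MSB is 0, so the value is non-negative: 010000 = 16.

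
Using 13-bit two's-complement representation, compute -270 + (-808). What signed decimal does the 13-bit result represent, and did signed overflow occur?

-1078; no overflow

-270 → 1111011110010
-808 → 1110011011000
  1111011110010
+ 1110011011000
= 1101111001010  (discard carry-out 1)
Result 1101111001010: MSB = 1 → 7114 − 8192 = -1078.
Both addends are negative and so is the stored result: no signed overflow.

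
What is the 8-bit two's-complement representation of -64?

11000000

|-64| = 64 = 01000000 in 8 bits.
Invert the bits: 10111111. Add 1: 11000000.
Check: 11000000 reads as 192 − 256 = -64.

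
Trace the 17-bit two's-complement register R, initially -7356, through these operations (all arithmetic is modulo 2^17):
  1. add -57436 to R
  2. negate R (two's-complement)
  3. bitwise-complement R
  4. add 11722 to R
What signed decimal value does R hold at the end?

Start: R = -7356 = 11110001101000100.
R = -7356 + (-57436) = -64792 = 10000001011101000
R = −(-64792) = 64792 = 01111110100011000
R = NOT 01111110100011000 = 10000001011100111 = -64793
R = -64793 + 11722 = -53071 = 10011000010110001

-53071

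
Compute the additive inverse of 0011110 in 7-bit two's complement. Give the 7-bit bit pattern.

Invert: 1100001. Add 1: 1100010.
Check: 0011110 = 30, 1100010 = -30.

1100010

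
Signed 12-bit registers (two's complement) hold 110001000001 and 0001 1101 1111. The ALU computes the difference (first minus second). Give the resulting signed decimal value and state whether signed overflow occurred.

-1438; no overflow

110001000001 = -959 (signed)
0001 1101 1111 → 000111011111 = 479 (signed)
Subtract via negate-and-add: invert 000111011111 + 1 = 111000100001 (i.e. -479).
  110001000001
+ 111000100001
= 101001100010  (discard carry-out 1)
Result 101001100010: MSB = 1 → 2658 − 4096 = -1438.
Both addends (after negating the subtrahend) are negative and so is the stored result: no signed overflow.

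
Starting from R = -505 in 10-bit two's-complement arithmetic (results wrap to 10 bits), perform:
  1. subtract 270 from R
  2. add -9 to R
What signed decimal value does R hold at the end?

240

Start: R = -505 = 1000000111.
R = -505 − 270 = -775; wraps to 249 = 0011111001
R = 249 + (-9) = 240 = 0011110000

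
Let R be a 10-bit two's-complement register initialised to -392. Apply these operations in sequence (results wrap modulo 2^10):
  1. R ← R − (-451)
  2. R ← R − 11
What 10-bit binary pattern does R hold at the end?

Start: R = -392 = 1001111000.
R = -392 − (-451) = 59 = 0000111011
R = 59 − 11 = 48 = 0000110000

0000110000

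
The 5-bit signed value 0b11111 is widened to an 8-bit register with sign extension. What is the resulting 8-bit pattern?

MSB of 11111 is 1; replicate it into the new high bits.
111|11111 → 11111111 (still -1).

11111111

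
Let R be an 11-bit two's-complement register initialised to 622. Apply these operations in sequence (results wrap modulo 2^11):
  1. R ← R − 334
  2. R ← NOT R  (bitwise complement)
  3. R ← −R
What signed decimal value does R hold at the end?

289

Start: R = 622 = 01001101110.
R = 622 − 334 = 288 = 00100100000
R = NOT 00100100000 = 11011011111 = -289
R = −(-289) = 289 = 00100100001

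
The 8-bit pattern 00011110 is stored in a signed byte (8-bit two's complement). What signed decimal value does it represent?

30

MSB is 0, so the value is non-negative: 00011110 = 30.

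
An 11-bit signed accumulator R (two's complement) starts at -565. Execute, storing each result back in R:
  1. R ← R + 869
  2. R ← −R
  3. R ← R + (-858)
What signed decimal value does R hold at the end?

Start: R = -565 = 10111001011.
R = -565 + 869 = 304 = 00100110000
R = −(304) = -304 = 11011010000
R = -304 + (-858) = -1162; wraps to 886 = 01101110110

886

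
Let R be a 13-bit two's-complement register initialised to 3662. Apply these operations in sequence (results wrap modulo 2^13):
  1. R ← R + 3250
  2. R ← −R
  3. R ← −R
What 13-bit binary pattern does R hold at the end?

1101100000000

Start: R = 3662 = 0111001001110.
R = 3662 + 3250 = 6912; wraps to -1280 = 1101100000000
R = −(-1280) = 1280 = 0010100000000
R = −(1280) = -1280 = 1101100000000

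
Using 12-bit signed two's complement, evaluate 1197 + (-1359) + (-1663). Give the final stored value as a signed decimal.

1197 + (-1359) = -162 (111101011110)
-162 + (-1663) = -1825 (100011011111)

-1825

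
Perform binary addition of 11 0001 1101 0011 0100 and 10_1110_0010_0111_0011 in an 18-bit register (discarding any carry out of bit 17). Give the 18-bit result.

  110001110100110100
+ 101110001001110011
= 011111111110100111  (discard carry-out 1)

011111111110100111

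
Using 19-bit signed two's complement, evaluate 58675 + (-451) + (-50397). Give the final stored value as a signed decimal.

58675 + (-451) = 58224 (0001110001101110000)
58224 + (-50397) = 7827 (0000001111010010011)

7827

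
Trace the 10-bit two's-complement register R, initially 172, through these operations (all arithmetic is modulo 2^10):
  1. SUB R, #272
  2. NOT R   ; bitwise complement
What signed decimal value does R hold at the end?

99

Start: R = 172 = 0010101100.
R = 172 − 272 = -100 = 1110011100
R = NOT 1110011100 = 0001100011 = 99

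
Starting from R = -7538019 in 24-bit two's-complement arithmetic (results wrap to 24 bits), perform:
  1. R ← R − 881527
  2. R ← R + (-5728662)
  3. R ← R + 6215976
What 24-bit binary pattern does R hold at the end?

Start: R = -7538019 = 100011001111101010011101.
R = -7538019 − 881527 = -8419546; wraps to 8357670 = 011111111000011100100110
R = 8357670 + (-5728662) = 2629008 = 001010000001110110010000
R = 2629008 + 6215976 = 8844984; wraps to -7932232 = 100001101111011010111000

100001101111011010111000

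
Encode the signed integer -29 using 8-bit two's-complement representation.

|-29| = 29 = 00011101 in 8 bits.
Invert the bits: 11100010. Add 1: 11100011.

11100011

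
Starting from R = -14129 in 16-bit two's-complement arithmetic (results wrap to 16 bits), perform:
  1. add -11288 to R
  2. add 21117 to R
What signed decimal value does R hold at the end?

Start: R = -14129 = 1100100011001111.
R = -14129 + (-11288) = -25417 = 1001110010110111
R = -25417 + 21117 = -4300 = 1110111100110100

-4300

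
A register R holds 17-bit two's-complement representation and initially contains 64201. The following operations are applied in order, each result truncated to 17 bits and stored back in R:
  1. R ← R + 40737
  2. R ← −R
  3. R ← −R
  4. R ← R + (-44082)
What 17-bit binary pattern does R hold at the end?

Start: R = 64201 = 01111101011001001.
R = 64201 + 40737 = 104938; wraps to -26134 = 11001100111101010
R = −(-26134) = 26134 = 00110011000010110
R = −(26134) = -26134 = 11001100111101010
R = -26134 + (-44082) = -70216; wraps to 60856 = 01110110110111000

01110110110111000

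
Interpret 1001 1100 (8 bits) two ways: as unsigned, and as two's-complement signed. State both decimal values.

unsigned = 156, signed = -100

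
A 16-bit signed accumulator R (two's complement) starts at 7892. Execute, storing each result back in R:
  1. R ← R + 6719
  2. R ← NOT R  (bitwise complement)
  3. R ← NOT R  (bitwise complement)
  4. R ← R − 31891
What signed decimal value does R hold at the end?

Start: R = 7892 = 0001111011010100.
R = 7892 + 6719 = 14611 = 0011100100010011
R = NOT 0011100100010011 = 1100011011101100 = -14612
R = NOT 1100011011101100 = 0011100100010011 = 14611
R = 14611 − 31891 = -17280 = 1011110010000000

-17280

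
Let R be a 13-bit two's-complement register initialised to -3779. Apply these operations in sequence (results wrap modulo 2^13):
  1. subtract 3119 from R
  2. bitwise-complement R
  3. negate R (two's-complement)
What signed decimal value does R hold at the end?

Start: R = -3779 = 1000100111101.
R = -3779 − 3119 = -6898; wraps to 1294 = 0010100001110
R = NOT 0010100001110 = 1101011110001 = -1295
R = −(-1295) = 1295 = 0010100001111

1295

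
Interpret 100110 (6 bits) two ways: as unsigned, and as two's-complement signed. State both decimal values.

unsigned = 38, signed = -26

Unsigned: 100110 = 38.
Signed: MSB=1 → 38 − 64 = -26.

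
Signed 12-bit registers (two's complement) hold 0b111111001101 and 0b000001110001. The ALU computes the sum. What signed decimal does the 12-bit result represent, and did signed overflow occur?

62; no overflow

0b111111001101 → 111111001101 = -51 (signed)
0b000001110001 → 000001110001 = 113 (signed)
  111111001101
+ 000001110001
= 000000111110  (discard carry-out 1)
Result 000000111110: MSB = 0 → value 62.
Addends have opposite signs, so signed overflow cannot occur.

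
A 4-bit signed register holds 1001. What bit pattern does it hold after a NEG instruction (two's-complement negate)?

Invert: 0110. Add 1: 0111.

0111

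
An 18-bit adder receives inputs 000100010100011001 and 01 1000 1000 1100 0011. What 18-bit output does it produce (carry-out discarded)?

011100110111011100

  000100010100011001
+ 011000100011000011
= 011100110111011100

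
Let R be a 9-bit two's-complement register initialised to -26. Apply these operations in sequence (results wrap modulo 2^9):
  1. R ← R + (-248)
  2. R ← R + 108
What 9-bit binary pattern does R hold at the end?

101011010

Start: R = -26 = 111100110.
R = -26 + (-248) = -274; wraps to 238 = 011101110
R = 238 + 108 = 346; wraps to -166 = 101011010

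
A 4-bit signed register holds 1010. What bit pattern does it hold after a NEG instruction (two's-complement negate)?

0110

Invert: 0101. Add 1: 0110.
Check: 1010 = -6, 0110 = 6.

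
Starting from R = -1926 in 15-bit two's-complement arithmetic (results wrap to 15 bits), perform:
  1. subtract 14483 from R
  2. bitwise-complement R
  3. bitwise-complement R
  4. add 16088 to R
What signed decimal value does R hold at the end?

-321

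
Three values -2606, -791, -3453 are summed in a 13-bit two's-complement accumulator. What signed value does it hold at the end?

-2606 + (-791) = -3397 (1001010111011)
-3397 + (-3453) = -6850 → wraps to 1342 (0010100111110)

1342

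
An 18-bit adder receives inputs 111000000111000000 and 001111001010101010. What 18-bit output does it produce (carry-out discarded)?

000111010001101010

  111000000111000000
+ 001111001010101010
= 000111010001101010  (discard carry-out 1)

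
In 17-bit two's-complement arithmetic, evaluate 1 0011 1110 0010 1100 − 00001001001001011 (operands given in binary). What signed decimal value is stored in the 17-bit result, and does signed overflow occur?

-54303; no overflow

1 0011 1110 0010 1100 → 10011111000101100 = -49620 (signed)
00001001001001011 = 4683 (signed)
Subtract via negate-and-add: invert 00001001001001011 + 1 = 11110110110110101 (i.e. -4683).
  10011111000101100
+ 11110110110110101
= 10010101111100001  (discard carry-out 1)
Result 10010101111100001: MSB = 1 → 76769 − 131072 = -54303.
Both addends (after negating the subtrahend) are negative and so is the stored result: no signed overflow.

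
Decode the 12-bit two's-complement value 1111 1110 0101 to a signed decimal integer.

-27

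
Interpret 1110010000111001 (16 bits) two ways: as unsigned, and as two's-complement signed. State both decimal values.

unsigned = 58425, signed = -7111

Unsigned: 1110010000111001 = 58425.
Signed: MSB=1 → 58425 − 65536 = -7111.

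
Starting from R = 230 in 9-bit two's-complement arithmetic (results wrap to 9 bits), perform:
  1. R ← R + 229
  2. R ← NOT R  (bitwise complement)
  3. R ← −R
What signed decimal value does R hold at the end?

-52

Start: R = 230 = 011100110.
R = 230 + 229 = 459; wraps to -53 = 111001011
R = NOT 111001011 = 000110100 = 52
R = −(52) = -52 = 111001100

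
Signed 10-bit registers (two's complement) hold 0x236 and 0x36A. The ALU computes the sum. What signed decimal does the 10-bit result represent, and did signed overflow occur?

416; overflow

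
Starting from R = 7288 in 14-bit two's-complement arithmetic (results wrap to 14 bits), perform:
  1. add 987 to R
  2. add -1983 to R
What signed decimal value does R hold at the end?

6292

Start: R = 7288 = 01110001111000.
R = 7288 + 987 = 8275; wraps to -8109 = 10000001010011
R = -8109 + (-1983) = -10092; wraps to 6292 = 01100010010100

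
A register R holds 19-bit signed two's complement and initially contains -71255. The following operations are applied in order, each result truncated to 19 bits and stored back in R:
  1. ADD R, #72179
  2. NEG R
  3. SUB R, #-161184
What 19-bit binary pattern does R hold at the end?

Start: R = -71255 = 1101110100110101001.
R = -71255 + 72179 = 924 = 0000000001110011100
R = −(924) = -924 = 1111111110001100100
R = -924 − (-161184) = 160260 = 0100111001000000100

0100111001000000100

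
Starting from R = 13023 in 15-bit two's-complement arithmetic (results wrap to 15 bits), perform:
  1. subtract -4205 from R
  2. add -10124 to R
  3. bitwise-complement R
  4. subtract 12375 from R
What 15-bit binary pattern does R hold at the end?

Start: R = 13023 = 011001011011111.
R = 13023 − (-4205) = 17228; wraps to -15540 = 100001101001100
R = -15540 + (-10124) = -25664; wraps to 7104 = 001101111000000
R = NOT 001101111000000 = 110010000111111 = -7105
R = -7105 − 12375 = -19480; wraps to 13288 = 011001111101000

011001111101000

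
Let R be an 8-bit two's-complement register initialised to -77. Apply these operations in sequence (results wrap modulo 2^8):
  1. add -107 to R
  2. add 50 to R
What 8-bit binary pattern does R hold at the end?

Start: R = -77 = 10110011.
R = -77 + (-107) = -184; wraps to 72 = 01001000
R = 72 + 50 = 122 = 01111010

01111010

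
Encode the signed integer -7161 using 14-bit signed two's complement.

10010000000111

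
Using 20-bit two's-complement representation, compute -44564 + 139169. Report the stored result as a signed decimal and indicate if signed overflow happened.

-44564 → 11110101000111101100
139169 → 00100001111110100001
  11110101000111101100
+ 00100001111110100001
= 00010111000110001101  (discard carry-out 1)
Result 00010111000110001101: MSB = 0 → value 94605.
Addends have opposite signs, so signed overflow cannot occur.

94605; no overflow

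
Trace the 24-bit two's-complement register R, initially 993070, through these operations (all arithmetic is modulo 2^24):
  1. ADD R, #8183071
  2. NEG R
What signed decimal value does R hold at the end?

Start: R = 993070 = 000011110010011100101110.
R = 993070 + 8183071 = 9176141; wraps to -7601075 = 100011000000010001001101
R = −(-7601075) = 7601075 = 011100111111101110110011

7601075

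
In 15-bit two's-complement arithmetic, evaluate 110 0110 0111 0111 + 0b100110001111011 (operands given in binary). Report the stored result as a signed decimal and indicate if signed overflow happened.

110 0110 0111 0111 → 110011001110111 = -6537 (signed)
0b100110001111011 → 100110001111011 = -13189 (signed)
  110011001110111
+ 100110001111011
= 011001011110010  (discard carry-out 1)
Result 011001011110010: MSB = 0 → value 13042.
Both addends are negative but the stored result is non-negative: signed overflow. The true value -6537 + (-13189) = -19726 lies outside [-16384, 16383].

13042; overflow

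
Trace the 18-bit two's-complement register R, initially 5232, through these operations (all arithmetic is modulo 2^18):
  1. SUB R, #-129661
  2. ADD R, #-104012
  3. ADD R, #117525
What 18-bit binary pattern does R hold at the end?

Start: R = 5232 = 000001010001110000.
R = 5232 − (-129661) = 134893; wraps to -127251 = 100000111011101101
R = -127251 + (-104012) = -231263; wraps to 30881 = 000111100010100001
R = 30881 + 117525 = 148406; wraps to -113738 = 100100001110110110

100100001110110110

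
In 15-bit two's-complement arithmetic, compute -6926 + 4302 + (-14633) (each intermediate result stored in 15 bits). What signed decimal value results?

-6926 + 4302 = -2624 (111010111000000)
-2624 + (-14633) = -17257 → wraps to 15511 (011110010010111)

15511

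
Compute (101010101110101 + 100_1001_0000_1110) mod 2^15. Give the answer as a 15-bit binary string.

001111010000011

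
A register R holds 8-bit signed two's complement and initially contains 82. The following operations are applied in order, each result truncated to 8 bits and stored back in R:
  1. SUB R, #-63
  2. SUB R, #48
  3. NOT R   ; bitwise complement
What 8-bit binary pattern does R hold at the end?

10011110

Start: R = 82 = 01010010.
R = 82 − (-63) = 145; wraps to -111 = 10010001
R = -111 − 48 = -159; wraps to 97 = 01100001
R = NOT 01100001 = 10011110 = -98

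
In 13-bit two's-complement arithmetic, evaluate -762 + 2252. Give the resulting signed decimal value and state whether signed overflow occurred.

-762 → 1110100000110
2252 → 0100011001100
  1110100000110
+ 0100011001100
= 0010111010010  (discard carry-out 1)
Result 0010111010010: MSB = 0 → value 1490.
Addends have opposite signs, so signed overflow cannot occur.

1490; no overflow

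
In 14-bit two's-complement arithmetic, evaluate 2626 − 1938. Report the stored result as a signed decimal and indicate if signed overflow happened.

688; no overflow

2626 → 00101001000010
1938 → 00011110010010
Subtract via negate-and-add: invert 00011110010010 + 1 = 11100001101110 (i.e. -1938).
  00101001000010
+ 11100001101110
= 00001010110000  (discard carry-out 1)
Result 00001010110000: MSB = 0 → value 688.
Addends (after negating the subtrahend) have opposite signs, so signed overflow cannot occur.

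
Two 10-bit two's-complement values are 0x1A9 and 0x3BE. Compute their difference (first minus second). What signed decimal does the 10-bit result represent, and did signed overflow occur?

0x1A9 = 0110101001 = 425 (signed)
0x3BE = 1110111110 = -66 (signed)
Subtract via negate-and-add: invert 1110111110 + 1 = 0001000010 (i.e. 66).
  0110101001
+ 0001000010
= 0111101011
Result 0111101011: MSB = 0 → value 491.
Both addends (after negating the subtrahend) are non-negative and so is the stored result: no signed overflow.

491; no overflow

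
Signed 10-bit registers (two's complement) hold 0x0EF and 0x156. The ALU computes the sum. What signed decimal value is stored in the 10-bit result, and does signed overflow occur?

0x0EF = 0011101111 = 239 (signed)
0x156 = 0101010110 = 342 (signed)
  0011101111
+ 0101010110
= 1001000101
Result 1001000101: MSB = 1 → 581 − 1024 = -443.
Both addends are non-negative but the stored result is negative: signed overflow. The true value 239 + 342 = 581 lies outside [-512, 511].

-443; overflow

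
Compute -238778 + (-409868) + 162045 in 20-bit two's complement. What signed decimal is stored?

-486601

-238778 + (-409868) = -648646 → wraps to 399930 (01100001101000111010)
399930 + 162045 = 561975 → wraps to -486601 (10001001001100110111)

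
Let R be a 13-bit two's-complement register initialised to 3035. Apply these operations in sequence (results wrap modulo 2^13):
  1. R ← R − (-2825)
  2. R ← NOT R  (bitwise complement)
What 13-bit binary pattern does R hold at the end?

0100100011011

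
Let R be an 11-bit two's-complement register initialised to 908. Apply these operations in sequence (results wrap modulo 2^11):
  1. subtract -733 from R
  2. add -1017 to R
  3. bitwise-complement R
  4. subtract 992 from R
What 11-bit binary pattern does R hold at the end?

00110101111

Start: R = 908 = 01110001100.
R = 908 − (-733) = 1641; wraps to -407 = 11001101001
R = -407 + (-1017) = -1424; wraps to 624 = 01001110000
R = NOT 01001110000 = 10110001111 = -625
R = -625 − 992 = -1617; wraps to 431 = 00110101111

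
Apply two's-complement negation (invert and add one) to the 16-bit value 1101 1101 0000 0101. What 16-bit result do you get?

Invert: 0010001011111010. Add 1: 0010001011111011.
Check: 1101110100000101 = -8955, 0010001011111011 = 8955.

0010001011111011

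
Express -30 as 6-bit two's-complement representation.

|-30| = 30 = 011110 in 6 bits.
Invert the bits: 100001. Add 1: 100010.

100010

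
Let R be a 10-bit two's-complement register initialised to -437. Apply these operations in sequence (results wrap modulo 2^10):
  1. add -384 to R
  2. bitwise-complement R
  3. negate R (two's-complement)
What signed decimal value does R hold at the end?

204

Start: R = -437 = 1001001011.
R = -437 + (-384) = -821; wraps to 203 = 0011001011
R = NOT 0011001011 = 1100110100 = -204
R = −(-204) = 204 = 0011001100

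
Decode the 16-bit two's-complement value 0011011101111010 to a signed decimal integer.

MSB is 0, so the value is non-negative: 0011011101111010 = 14202.

14202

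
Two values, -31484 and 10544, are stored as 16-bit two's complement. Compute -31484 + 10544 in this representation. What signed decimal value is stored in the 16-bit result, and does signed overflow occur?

-20940; no overflow

-31484 → 1000010100000100
10544 → 0010100100110000
  1000010100000100
+ 0010100100110000
= 1010111000110100
Result 1010111000110100: MSB = 1 → 44596 − 65536 = -20940.
Addends have opposite signs, so signed overflow cannot occur.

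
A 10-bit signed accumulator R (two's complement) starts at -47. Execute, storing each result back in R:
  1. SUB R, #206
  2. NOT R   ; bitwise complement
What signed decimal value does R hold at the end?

Start: R = -47 = 1111010001.
R = -47 − 206 = -253 = 1100000011
R = NOT 1100000011 = 0011111100 = 252

252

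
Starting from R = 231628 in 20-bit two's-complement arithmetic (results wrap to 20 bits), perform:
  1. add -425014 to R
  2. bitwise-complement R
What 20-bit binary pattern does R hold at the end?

00101111001101101001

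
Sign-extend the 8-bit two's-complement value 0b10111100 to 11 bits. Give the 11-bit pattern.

MSB of 10111100 is 1; replicate it into the new high bits.
111|10111100 → 11110111100 (still -68).

11110111100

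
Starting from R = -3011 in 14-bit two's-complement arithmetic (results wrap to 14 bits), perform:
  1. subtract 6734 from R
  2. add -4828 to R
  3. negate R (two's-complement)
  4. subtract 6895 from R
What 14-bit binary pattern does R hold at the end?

01110111111110

Start: R = -3011 = 11010000111101.
R = -3011 − 6734 = -9745; wraps to 6639 = 01100111101111
R = 6639 + (-4828) = 1811 = 00011100010011
R = −(1811) = -1811 = 11100011101101
R = -1811 − 6895 = -8706; wraps to 7678 = 01110111111110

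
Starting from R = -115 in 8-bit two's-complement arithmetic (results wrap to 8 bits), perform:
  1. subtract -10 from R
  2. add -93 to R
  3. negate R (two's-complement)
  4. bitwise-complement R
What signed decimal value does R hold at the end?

57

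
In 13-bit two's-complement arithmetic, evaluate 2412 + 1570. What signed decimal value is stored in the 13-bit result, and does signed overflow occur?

2412 → 0100101101100
1570 → 0011000100010
  0100101101100
+ 0011000100010
= 0111110001110
Result 0111110001110: MSB = 0 → value 3982.
Both addends are non-negative and so is the stored result: no signed overflow.

3982; no overflow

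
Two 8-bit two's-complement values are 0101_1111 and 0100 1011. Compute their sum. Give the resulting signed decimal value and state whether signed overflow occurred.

-86; overflow

0101_1111 → 01011111 = 95 (signed)
0100 1011 → 01001011 = 75 (signed)
  01011111
+ 01001011
= 10101010
Result 10101010: MSB = 1 → 170 − 256 = -86.
Both addends are non-negative but the stored result is negative: signed overflow. The true value 95 + 75 = 170 lies outside [-128, 127].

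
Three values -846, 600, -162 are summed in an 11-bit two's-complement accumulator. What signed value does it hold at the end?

-846 + 600 = -246 (11100001010)
-246 + (-162) = -408 (11001101000)

-408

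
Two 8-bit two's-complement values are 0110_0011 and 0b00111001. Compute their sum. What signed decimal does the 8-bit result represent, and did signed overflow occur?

-100; overflow

0110_0011 → 01100011 = 99 (signed)
0b00111001 → 00111001 = 57 (signed)
  01100011
+ 00111001
= 10011100
Result 10011100: MSB = 1 → 156 − 256 = -100.
Both addends are non-negative but the stored result is negative: signed overflow. The true value 99 + 57 = 156 lies outside [-128, 127].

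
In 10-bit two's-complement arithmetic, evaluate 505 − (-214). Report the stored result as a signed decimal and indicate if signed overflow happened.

-305; overflow

505 → 0111111001
-214 → 1100101010
Subtract via negate-and-add: invert 1100101010 + 1 = 0011010110 (i.e. 214).
  0111111001
+ 0011010110
= 1011001111
Result 1011001111: MSB = 1 → 719 − 1024 = -305.
Both addends (after negating the subtrahend) are non-negative but the stored result is negative: signed overflow. The true value 505 − (-214) = 719 lies outside [-512, 511].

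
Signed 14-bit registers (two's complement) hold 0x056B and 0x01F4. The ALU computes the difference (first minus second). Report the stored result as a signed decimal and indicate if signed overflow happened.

887; no overflow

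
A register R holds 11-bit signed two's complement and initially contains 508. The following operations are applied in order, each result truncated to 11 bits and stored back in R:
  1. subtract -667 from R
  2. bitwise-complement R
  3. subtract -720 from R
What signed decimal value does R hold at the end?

-456

Start: R = 508 = 00111111100.
R = 508 − (-667) = 1175; wraps to -873 = 10010010111
R = NOT 10010010111 = 01101101000 = 872
R = 872 − (-720) = 1592; wraps to -456 = 11000111000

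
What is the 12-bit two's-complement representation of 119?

000001110111

119 is non-negative, so write it directly in 12 bits: 000001110111.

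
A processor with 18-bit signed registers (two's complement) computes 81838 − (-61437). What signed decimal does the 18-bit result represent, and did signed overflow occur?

81838 → 010011111110101110
-61437 → 110001000000000011
Subtract via negate-and-add: invert 110001000000000011 + 1 = 001110111111111101 (i.e. 61437).
  010011111110101110
+ 001110111111111101
= 100010111110101011
Result 100010111110101011: MSB = 1 → 143275 − 262144 = -118869.
Both addends (after negating the subtrahend) are non-negative but the stored result is negative: signed overflow. The true value 81838 − (-61437) = 143275 lies outside [-131072, 131071].

-118869; overflow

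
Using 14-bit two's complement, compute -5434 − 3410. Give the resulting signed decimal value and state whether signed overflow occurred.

-5434 → 10101011000110
3410 → 00110101010010
Subtract via negate-and-add: invert 00110101010010 + 1 = 11001010101110 (i.e. -3410).
  10101011000110
+ 11001010101110
= 01110101110100  (discard carry-out 1)
Result 01110101110100: MSB = 0 → value 7540.
Both addends (after negating the subtrahend) are negative but the stored result is non-negative: signed overflow. The true value -5434 − 3410 = -8844 lies outside [-8192, 8191].

7540; overflow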